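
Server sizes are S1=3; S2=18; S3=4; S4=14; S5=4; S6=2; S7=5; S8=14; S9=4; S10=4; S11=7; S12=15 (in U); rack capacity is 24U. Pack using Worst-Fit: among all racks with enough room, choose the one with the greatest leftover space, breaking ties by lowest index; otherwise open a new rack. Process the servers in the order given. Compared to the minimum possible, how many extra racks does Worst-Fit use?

Worst-Fit: [3,18,2] [4,14,4] [5,14,4] [4,7] [15] → 5 racks.
Total size 94U; any packing needs at least ⌈94/24⌉ = 4 racks.
An optimal packing achieves that bound: [18,5] [15,4,4] [14,7,3] [14,4,4,2] → 4 racks.
Excess: 5 − 4 = 1.

1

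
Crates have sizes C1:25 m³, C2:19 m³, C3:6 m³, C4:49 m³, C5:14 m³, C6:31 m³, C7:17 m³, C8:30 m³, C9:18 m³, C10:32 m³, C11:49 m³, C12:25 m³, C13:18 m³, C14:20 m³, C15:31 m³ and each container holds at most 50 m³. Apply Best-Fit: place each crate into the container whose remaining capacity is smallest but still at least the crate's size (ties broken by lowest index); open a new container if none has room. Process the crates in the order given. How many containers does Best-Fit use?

9

C1 (25 m³) → container 1 (remaining 25 m³)
C2 (19 m³) → container 1 (remaining 6 m³)
C3 (6 m³) → container 1 (remaining 0 m³)
C4 (49 m³) → container 2 (remaining 1 m³)
C5 (14 m³) → container 3 (remaining 36 m³)
C6 (31 m³) → container 3 (remaining 5 m³)
C7 (17 m³) → container 4 (remaining 33 m³)
C8 (30 m³) → container 4 (remaining 3 m³)
C9 (18 m³) → container 5 (remaining 32 m³)
C10 (32 m³) → container 5 (remaining 0 m³)
C11 (49 m³) → container 6 (remaining 1 m³)
C12 (25 m³) → container 7 (remaining 25 m³)
C13 (18 m³) → container 7 (remaining 7 m³)
C14 (20 m³) → container 8 (remaining 30 m³)
C15 (31 m³) → container 9 (remaining 19 m³)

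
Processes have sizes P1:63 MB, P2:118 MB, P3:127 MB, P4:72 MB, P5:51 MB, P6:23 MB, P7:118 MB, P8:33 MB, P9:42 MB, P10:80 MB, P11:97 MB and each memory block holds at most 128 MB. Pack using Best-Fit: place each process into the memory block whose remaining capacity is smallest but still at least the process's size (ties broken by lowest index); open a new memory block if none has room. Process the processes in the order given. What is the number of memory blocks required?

memory block 1: place P1 (63 MB), 65 MB left
memory block 2: place P2 (118 MB), 10 MB left
memory block 3: place P3 (127 MB), 1 MB left
memory block 4: place P4 (72 MB), 56 MB left
memory block 4: place P5 (51 MB), 5 MB left
memory block 1: place P6 (23 MB), 42 MB left
memory block 5: place P7 (118 MB), 10 MB left
memory block 1: place P8 (33 MB), 9 MB left
memory block 6: place P9 (42 MB), 86 MB left
memory block 6: place P10 (80 MB), 6 MB left
memory block 7: place P11 (97 MB), 31 MB left
Final memory blocks: [63,23,33] [118] [127] [72,51] [118] [42,80] [97].

7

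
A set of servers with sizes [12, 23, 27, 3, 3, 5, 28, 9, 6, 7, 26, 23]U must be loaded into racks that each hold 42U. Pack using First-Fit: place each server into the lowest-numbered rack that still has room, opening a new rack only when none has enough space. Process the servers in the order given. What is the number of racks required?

5 racks

rack 1: place 12U, 30U left
rack 1: place 23U, 7U left
rack 2: place 27U, 15U left
rack 1: place 3U, 4U left
rack 1: place 3U, 1U left
rack 2: place 5U, 10U left
rack 3: place 28U, 14U left
rack 2: place 9U, 1U left
rack 3: place 6U, 8U left
rack 3: place 7U, 1U left
rack 4: place 26U, 16U left
rack 5: place 23U, 19U left
Final racks: [12,23,3,3] [27,5,9] [28,6,7] [26] [23].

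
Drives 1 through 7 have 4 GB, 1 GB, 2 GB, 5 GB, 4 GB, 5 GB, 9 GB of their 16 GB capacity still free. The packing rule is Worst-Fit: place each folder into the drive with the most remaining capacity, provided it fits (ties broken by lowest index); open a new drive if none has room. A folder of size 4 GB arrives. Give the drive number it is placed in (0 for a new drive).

7

Drives with room: drive 1 (4 GB), drive 4 (5 GB), drive 5 (4 GB), drive 6 (5 GB), drive 7 (9 GB).
Most room is drive 7 with 9 GB free.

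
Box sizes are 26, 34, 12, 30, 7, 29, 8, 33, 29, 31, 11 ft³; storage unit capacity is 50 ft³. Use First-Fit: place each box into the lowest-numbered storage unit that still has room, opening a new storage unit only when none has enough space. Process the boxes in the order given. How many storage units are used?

7

storage unit 1: place 26 ft³, 24 ft³ left
storage unit 2: place 34 ft³, 16 ft³ left
storage unit 1: place 12 ft³, 12 ft³ left
storage unit 3: place 30 ft³, 20 ft³ left
storage unit 1: place 7 ft³, 5 ft³ left
storage unit 4: place 29 ft³, 21 ft³ left
storage unit 2: place 8 ft³, 8 ft³ left
storage unit 5: place 33 ft³, 17 ft³ left
storage unit 6: place 29 ft³, 21 ft³ left
storage unit 7: place 31 ft³, 19 ft³ left
storage unit 3: place 11 ft³, 9 ft³ left
Final storage units: [26,12,7] [34,8] [30,11] [29] [33] [29] [31].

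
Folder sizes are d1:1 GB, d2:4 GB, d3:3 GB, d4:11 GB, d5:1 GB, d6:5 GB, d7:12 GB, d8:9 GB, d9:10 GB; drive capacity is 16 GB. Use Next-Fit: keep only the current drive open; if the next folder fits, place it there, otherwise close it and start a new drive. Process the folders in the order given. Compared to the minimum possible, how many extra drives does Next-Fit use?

Next-Fit: [1,4,3] [11,1] [5] [12] [9] [10] → 6 drives.
Total size 56 GB; any packing needs at least ⌈56/16⌉ = 4 drives.
An optimal packing achieves that bound: [12,4] [11,5] [10,3,1,1] [9] → 4 drives.
Excess: 6 − 4 = 2.

2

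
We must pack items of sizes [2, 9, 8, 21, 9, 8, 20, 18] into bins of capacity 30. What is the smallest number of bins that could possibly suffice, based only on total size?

4

Total size = 2 + 9 + 8 + 21 + 9 + 8 + 20 + 18 = 95.
⌈95 / 30⌉ = 4.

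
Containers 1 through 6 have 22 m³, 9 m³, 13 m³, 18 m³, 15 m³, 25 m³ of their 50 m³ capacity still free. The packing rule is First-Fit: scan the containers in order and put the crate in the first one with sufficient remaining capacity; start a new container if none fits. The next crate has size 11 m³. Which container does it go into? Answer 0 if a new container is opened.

Containers with room: container 1 (22 m³), container 3 (13 m³), container 4 (18 m³), container 5 (15 m³), container 6 (25 m³).
The first with room is container 1.

1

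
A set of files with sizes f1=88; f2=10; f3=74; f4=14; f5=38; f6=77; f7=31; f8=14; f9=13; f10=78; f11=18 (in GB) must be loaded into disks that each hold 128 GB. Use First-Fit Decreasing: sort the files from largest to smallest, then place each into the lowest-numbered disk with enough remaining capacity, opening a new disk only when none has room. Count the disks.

4

Sorted descending: 88, 78, 77, 74, 38, 31, 18, 14, 14, 13, 10.
Put 88 GB in disk 1; 40 GB remain.
Put 78 GB in disk 2; 50 GB remain.
Put 77 GB in disk 3; 51 GB remain.
Put 74 GB in disk 4; 54 GB remain.
Put 38 GB in disk 1; 2 GB remain.
Put 31 GB in disk 2; 19 GB remain.
Put 18 GB in disk 2; 1 GB remain.
Put 14 GB in disk 3; 37 GB remain.
Put 14 GB in disk 3; 23 GB remain.
Put 13 GB in disk 3; 10 GB remain.
Put 10 GB in disk 3; 0 GB remain.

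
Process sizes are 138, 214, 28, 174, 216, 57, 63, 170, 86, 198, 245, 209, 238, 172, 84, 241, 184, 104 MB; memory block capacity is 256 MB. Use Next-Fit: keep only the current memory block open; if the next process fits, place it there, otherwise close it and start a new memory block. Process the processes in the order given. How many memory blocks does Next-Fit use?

138 MB → memory block 1 (remaining 118 MB)
214 MB → memory block 2 (remaining 42 MB)
28 MB → memory block 2 (remaining 14 MB)
174 MB → memory block 3 (remaining 82 MB)
216 MB → memory block 4 (remaining 40 MB)
57 MB → memory block 5 (remaining 199 MB)
63 MB → memory block 5 (remaining 136 MB)
170 MB → memory block 6 (remaining 86 MB)
86 MB → memory block 6 (remaining 0 MB)
198 MB → memory block 7 (remaining 58 MB)
245 MB → memory block 8 (remaining 11 MB)
209 MB → memory block 9 (remaining 47 MB)
238 MB → memory block 10 (remaining 18 MB)
172 MB → memory block 11 (remaining 84 MB)
84 MB → memory block 11 (remaining 0 MB)
241 MB → memory block 12 (remaining 15 MB)
184 MB → memory block 13 (remaining 72 MB)
104 MB → memory block 14 (remaining 152 MB)

14 memory blocks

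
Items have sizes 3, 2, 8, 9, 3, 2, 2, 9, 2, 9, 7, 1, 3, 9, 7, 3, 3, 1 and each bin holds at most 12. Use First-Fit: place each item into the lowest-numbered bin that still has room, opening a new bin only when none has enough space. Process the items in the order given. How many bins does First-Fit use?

8

Put 3 in bin 1; 9 remain.
Put 2 in bin 1; 7 remain.
Put 8 in bin 2; 4 remain.
Put 9 in bin 3; 3 remain.
Put 3 in bin 1; 4 remain.
Put 2 in bin 1; 2 remain.
Put 2 in bin 1; 0 remain.
Put 9 in bin 4; 3 remain.
Put 2 in bin 2; 2 remain.
Put 9 in bin 5; 3 remain.
Put 7 in bin 6; 5 remain.
Put 1 in bin 2; 1 remain.
Put 3 in bin 3; 0 remain.
Put 9 in bin 7; 3 remain.
Put 7 in bin 8; 5 remain.
Put 3 in bin 4; 0 remain.
Put 3 in bin 5; 0 remain.
Put 1 in bin 2; 0 remain.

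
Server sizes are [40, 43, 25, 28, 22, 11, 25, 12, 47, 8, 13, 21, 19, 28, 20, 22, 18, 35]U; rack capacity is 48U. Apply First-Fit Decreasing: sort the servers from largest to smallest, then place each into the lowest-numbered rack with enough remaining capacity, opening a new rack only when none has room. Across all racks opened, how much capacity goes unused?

Sorted descending: 47, 43, 40, 35, 28, 28, 25, 25, 22, 22, 21, 20, 19, 18, 13, 12, 11, 8.
47U → rack 1 (remaining 1U)
43U → rack 2 (remaining 5U)
40U → rack 3 (remaining 8U)
35U → rack 4 (remaining 13U)
28U → rack 5 (remaining 20U)
28U → rack 6 (remaining 20U)
25U → rack 7 (remaining 23U)
25U → rack 8 (remaining 23U)
22U → rack 7 (remaining 1U)
22U → rack 8 (remaining 1U)
21U → rack 9 (remaining 27U)
20U → rack 5 (remaining 0U)
19U → rack 6 (remaining 1U)
18U → rack 9 (remaining 9U)
13U → rack 4 (remaining 0U)
12U → rack 10 (remaining 36U)
11U → rack 10 (remaining 25U)
8U → rack 3 (remaining 0U)
10 racks × 48U = 480U; used 437U; unused 43U.

43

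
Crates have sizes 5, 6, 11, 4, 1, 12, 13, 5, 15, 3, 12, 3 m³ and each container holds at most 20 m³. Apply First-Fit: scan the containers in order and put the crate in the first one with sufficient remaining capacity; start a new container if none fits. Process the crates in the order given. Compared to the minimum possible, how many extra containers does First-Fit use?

First-Fit: [5,6,4,1,3] [11,5,3] [12] [13] [15] [12] → 6 containers.
Total size 90 m³; any packing needs at least ⌈90/20⌉ = 5 containers.
An optimal packing achieves that bound: [15,5] [13,6,1] [12,5,3] [12,4,3] [11] → 5 containers.
Excess: 6 − 5 = 1.

1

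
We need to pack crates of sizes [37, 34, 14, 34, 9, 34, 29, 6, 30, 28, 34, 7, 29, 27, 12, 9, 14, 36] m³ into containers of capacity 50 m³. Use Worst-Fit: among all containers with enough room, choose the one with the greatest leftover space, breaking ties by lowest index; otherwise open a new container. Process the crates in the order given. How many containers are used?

11

container 1: place 37 m³, 13 m³ left
container 2: place 34 m³, 16 m³ left
container 2: place 14 m³, 2 m³ left
container 3: place 34 m³, 16 m³ left
container 3: place 9 m³, 7 m³ left
container 4: place 34 m³, 16 m³ left
container 5: place 29 m³, 21 m³ left
container 5: place 6 m³, 15 m³ left
container 6: place 30 m³, 20 m³ left
container 7: place 28 m³, 22 m³ left
container 8: place 34 m³, 16 m³ left
container 7: place 7 m³, 15 m³ left
container 9: place 29 m³, 21 m³ left
container 10: place 27 m³, 23 m³ left
container 10: place 12 m³, 11 m³ left
container 9: place 9 m³, 12 m³ left
container 6: place 14 m³, 6 m³ left
container 11: place 36 m³, 14 m³ left
Final containers: [37] [34,14] [34,9] [34] [29,6] [30,14] [28,7] [34] [29,9] [27,12] [36].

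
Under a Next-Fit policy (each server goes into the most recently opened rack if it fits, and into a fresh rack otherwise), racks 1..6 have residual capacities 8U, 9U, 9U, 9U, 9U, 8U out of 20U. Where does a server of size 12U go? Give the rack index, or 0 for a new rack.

Next-Fit only looks at rack 6, which has 8U free.
12U does not fit, so a new rack is opened.

0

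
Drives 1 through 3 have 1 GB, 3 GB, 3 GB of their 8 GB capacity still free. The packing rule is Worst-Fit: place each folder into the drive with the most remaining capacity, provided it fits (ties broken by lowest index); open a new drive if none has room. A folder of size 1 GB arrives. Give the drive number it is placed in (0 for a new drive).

2

Drives with room: drive 1 (1 GB), drive 2 (3 GB), drive 3 (3 GB).
Most room is drive 2 with 3 GB free.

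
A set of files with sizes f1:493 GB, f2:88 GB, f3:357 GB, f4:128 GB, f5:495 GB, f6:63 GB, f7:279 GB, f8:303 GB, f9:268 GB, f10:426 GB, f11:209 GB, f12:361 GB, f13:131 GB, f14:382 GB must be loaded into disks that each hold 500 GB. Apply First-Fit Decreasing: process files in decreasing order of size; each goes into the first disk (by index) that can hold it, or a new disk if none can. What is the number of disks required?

Sorted descending: 495, 493, 426, 382, 361, 357, 303, 279, 268, 209, 131, 128, 88, 63.
495 GB → disk 1 (remaining 5 GB)
493 GB → disk 2 (remaining 7 GB)
426 GB → disk 3 (remaining 74 GB)
382 GB → disk 4 (remaining 118 GB)
361 GB → disk 5 (remaining 139 GB)
357 GB → disk 6 (remaining 143 GB)
303 GB → disk 7 (remaining 197 GB)
279 GB → disk 8 (remaining 221 GB)
268 GB → disk 9 (remaining 232 GB)
209 GB → disk 8 (remaining 12 GB)
131 GB → disk 5 (remaining 8 GB)
128 GB → disk 6 (remaining 15 GB)
88 GB → disk 4 (remaining 30 GB)
63 GB → disk 3 (remaining 11 GB)

9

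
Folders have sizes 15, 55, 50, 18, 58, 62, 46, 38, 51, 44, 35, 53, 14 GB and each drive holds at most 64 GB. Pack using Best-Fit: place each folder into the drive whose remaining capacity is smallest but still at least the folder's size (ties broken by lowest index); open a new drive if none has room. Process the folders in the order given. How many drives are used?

11 drives

drive 1: place 15 GB, 49 GB left
drive 2: place 55 GB, 9 GB left
drive 3: place 50 GB, 14 GB left
drive 1: place 18 GB, 31 GB left
drive 4: place 58 GB, 6 GB left
drive 5: place 62 GB, 2 GB left
drive 6: place 46 GB, 18 GB left
drive 7: place 38 GB, 26 GB left
drive 8: place 51 GB, 13 GB left
drive 9: place 44 GB, 20 GB left
drive 10: place 35 GB, 29 GB left
drive 11: place 53 GB, 11 GB left
drive 3: place 14 GB, 0 GB left
Final drives: [15,18] [55] [50,14] [58] [62] [46] [38] [51] [44] [35] [53].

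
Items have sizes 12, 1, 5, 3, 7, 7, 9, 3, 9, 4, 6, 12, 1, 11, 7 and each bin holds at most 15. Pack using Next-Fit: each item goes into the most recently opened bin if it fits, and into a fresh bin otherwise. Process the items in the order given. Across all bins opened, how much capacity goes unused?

bin 1: place 12, 3 left
bin 1: place 1, 2 left
bin 2: place 5, 10 left
bin 2: place 3, 7 left
bin 2: place 7, 0 left
bin 3: place 7, 8 left
bin 4: place 9, 6 left
bin 4: place 3, 3 left
bin 5: place 9, 6 left
bin 5: place 4, 2 left
bin 6: place 6, 9 left
bin 7: place 12, 3 left
bin 7: place 1, 2 left
bin 8: place 11, 4 left
bin 9: place 7, 8 left
9 bins × 15 = 135; used 97; unused 38.

38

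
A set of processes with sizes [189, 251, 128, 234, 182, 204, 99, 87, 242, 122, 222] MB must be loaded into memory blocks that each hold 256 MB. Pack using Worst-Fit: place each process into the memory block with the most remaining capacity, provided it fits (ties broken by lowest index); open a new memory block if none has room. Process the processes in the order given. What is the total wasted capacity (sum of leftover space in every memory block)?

344

189 MB → memory block 1 (remaining 67 MB)
251 MB → memory block 2 (remaining 5 MB)
128 MB → memory block 3 (remaining 128 MB)
234 MB → memory block 4 (remaining 22 MB)
182 MB → memory block 5 (remaining 74 MB)
204 MB → memory block 6 (remaining 52 MB)
99 MB → memory block 3 (remaining 29 MB)
87 MB → memory block 7 (remaining 169 MB)
242 MB → memory block 8 (remaining 14 MB)
122 MB → memory block 7 (remaining 47 MB)
222 MB → memory block 9 (remaining 34 MB)
9 memory blocks × 256 MB = 2304 MB; used 1960 MB; unused 344 MB.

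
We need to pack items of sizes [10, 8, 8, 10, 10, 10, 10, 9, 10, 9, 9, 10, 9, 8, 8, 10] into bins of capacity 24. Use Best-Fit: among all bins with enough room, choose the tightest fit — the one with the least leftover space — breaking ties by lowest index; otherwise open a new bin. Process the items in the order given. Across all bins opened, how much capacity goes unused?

bin 1: place 10, 14 left
bin 1: place 8, 6 left
bin 2: place 8, 16 left
bin 2: place 10, 6 left
bin 3: place 10, 14 left
bin 3: place 10, 4 left
bin 4: place 10, 14 left
bin 4: place 9, 5 left
bin 5: place 10, 14 left
bin 5: place 9, 5 left
bin 6: place 9, 15 left
bin 6: place 10, 5 left
bin 7: place 9, 15 left
bin 7: place 8, 7 left
bin 8: place 8, 16 left
bin 8: place 10, 6 left
8 bins × 24 = 192; used 148; unused 44.

44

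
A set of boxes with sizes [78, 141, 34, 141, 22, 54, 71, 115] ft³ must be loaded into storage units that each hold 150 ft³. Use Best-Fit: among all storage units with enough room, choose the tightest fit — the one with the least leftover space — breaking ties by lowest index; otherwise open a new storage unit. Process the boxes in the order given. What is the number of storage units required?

5 storage units

Put 78 ft³ in storage unit 1; 72 ft³ remain.
Put 141 ft³ in storage unit 2; 9 ft³ remain.
Put 34 ft³ in storage unit 1; 38 ft³ remain.
Put 141 ft³ in storage unit 3; 9 ft³ remain.
Put 22 ft³ in storage unit 1; 16 ft³ remain.
Put 54 ft³ in storage unit 4; 96 ft³ remain.
Put 71 ft³ in storage unit 4; 25 ft³ remain.
Put 115 ft³ in storage unit 5; 35 ft³ remain.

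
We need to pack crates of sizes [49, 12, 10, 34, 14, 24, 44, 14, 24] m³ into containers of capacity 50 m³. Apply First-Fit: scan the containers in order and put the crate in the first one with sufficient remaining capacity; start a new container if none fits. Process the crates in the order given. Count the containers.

49 m³ → container 1 (remaining 1 m³)
12 m³ → container 2 (remaining 38 m³)
10 m³ → container 2 (remaining 28 m³)
34 m³ → container 3 (remaining 16 m³)
14 m³ → container 2 (remaining 14 m³)
24 m³ → container 4 (remaining 26 m³)
44 m³ → container 5 (remaining 6 m³)
14 m³ → container 2 (remaining 0 m³)
24 m³ → container 4 (remaining 2 m³)
Final containers: [49] [12,10,14,14] [34] [24,24] [44].

5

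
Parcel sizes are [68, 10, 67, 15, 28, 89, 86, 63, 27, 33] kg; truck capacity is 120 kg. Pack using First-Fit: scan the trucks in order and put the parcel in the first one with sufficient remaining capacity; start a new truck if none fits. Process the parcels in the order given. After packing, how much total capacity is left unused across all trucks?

68 kg → truck 1 (remaining 52 kg)
10 kg → truck 1 (remaining 42 kg)
67 kg → truck 2 (remaining 53 kg)
15 kg → truck 1 (remaining 27 kg)
28 kg → truck 2 (remaining 25 kg)
89 kg → truck 3 (remaining 31 kg)
86 kg → truck 4 (remaining 34 kg)
63 kg → truck 5 (remaining 57 kg)
27 kg → truck 1 (remaining 0 kg)
33 kg → truck 4 (remaining 1 kg)
5 trucks × 120 kg = 600 kg; used 486 kg; unused 114 kg.

114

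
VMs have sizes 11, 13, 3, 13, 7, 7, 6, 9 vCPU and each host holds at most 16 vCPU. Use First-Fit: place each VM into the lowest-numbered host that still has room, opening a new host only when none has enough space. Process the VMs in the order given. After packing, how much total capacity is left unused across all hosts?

11

11 vCPU → host 1 (remaining 5 vCPU)
13 vCPU → host 2 (remaining 3 vCPU)
3 vCPU → host 1 (remaining 2 vCPU)
13 vCPU → host 3 (remaining 3 vCPU)
7 vCPU → host 4 (remaining 9 vCPU)
7 vCPU → host 4 (remaining 2 vCPU)
6 vCPU → host 5 (remaining 10 vCPU)
9 vCPU → host 5 (remaining 1 vCPU)
5 hosts × 16 vCPU = 80 vCPU; used 69 vCPU; unused 11 vCPU.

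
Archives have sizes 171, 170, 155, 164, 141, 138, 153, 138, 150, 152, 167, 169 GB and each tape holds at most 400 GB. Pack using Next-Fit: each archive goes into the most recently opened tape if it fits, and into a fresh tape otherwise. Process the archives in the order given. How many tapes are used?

6 tapes

171 GB → tape 1 (remaining 229 GB)
170 GB → tape 1 (remaining 59 GB)
155 GB → tape 2 (remaining 245 GB)
164 GB → tape 2 (remaining 81 GB)
141 GB → tape 3 (remaining 259 GB)
138 GB → tape 3 (remaining 121 GB)
153 GB → tape 4 (remaining 247 GB)
138 GB → tape 4 (remaining 109 GB)
150 GB → tape 5 (remaining 250 GB)
152 GB → tape 5 (remaining 98 GB)
167 GB → tape 6 (remaining 233 GB)
169 GB → tape 6 (remaining 64 GB)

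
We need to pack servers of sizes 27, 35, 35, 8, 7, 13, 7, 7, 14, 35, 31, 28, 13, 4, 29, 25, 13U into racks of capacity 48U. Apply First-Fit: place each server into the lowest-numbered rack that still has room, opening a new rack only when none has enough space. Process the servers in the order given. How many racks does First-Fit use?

rack 1: place 27U, 21U left
rack 2: place 35U, 13U left
rack 3: place 35U, 13U left
rack 1: place 8U, 13U left
rack 1: place 7U, 6U left
rack 2: place 13U, 0U left
rack 3: place 7U, 6U left
rack 4: place 7U, 41U left
rack 4: place 14U, 27U left
rack 5: place 35U, 13U left
rack 6: place 31U, 17U left
rack 7: place 28U, 20U left
rack 4: place 13U, 14U left
rack 1: place 4U, 2U left
rack 8: place 29U, 19U left
rack 9: place 25U, 23U left
rack 4: place 13U, 1U left
Final racks: [27,8,7,4] [35,13] [35,7] [7,14,13,13] [35] [31] [28] [29] [25].

9 racks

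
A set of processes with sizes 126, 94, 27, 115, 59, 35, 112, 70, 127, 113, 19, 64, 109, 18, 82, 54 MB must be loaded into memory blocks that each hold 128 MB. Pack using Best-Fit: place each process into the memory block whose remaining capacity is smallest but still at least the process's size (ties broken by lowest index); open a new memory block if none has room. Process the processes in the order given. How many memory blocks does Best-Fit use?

11

memory block 1: place 126 MB, 2 MB left
memory block 2: place 94 MB, 34 MB left
memory block 2: place 27 MB, 7 MB left
memory block 3: place 115 MB, 13 MB left
memory block 4: place 59 MB, 69 MB left
memory block 4: place 35 MB, 34 MB left
memory block 5: place 112 MB, 16 MB left
memory block 6: place 70 MB, 58 MB left
memory block 7: place 127 MB, 1 MB left
memory block 8: place 113 MB, 15 MB left
memory block 4: place 19 MB, 15 MB left
memory block 9: place 64 MB, 64 MB left
memory block 10: place 109 MB, 19 MB left
memory block 10: place 18 MB, 1 MB left
memory block 11: place 82 MB, 46 MB left
memory block 6: place 54 MB, 4 MB left
Final memory blocks: [126] [94,27] [115] [59,35,19] [112] [70,54] [127] [113] [64] [109,18] [82].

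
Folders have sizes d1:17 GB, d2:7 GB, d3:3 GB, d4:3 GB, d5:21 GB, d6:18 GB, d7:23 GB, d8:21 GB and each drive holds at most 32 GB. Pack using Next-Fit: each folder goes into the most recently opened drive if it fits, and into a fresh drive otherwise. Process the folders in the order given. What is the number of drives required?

drive 1: place d1 (17 GB), 15 GB left
drive 1: place d2 (7 GB), 8 GB left
drive 1: place d3 (3 GB), 5 GB left
drive 1: place d4 (3 GB), 2 GB left
drive 2: place d5 (21 GB), 11 GB left
drive 3: place d6 (18 GB), 14 GB left
drive 4: place d7 (23 GB), 9 GB left
drive 5: place d8 (21 GB), 11 GB left
Final drives: [17,7,3,3] [21] [18] [23] [21].

5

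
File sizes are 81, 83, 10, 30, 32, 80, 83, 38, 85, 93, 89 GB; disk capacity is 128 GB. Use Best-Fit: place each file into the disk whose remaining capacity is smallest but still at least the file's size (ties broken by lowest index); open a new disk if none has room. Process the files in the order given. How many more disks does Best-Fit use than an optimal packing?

Best-Fit: [81,32] [83,10,30] [80] [83,38] [85] [93] [89] → 7 disks.
7 files exceed 64 GB (half the capacity), and no two of those can share a disk, so at least 7 disks are needed.
So 7 is already optimal.

0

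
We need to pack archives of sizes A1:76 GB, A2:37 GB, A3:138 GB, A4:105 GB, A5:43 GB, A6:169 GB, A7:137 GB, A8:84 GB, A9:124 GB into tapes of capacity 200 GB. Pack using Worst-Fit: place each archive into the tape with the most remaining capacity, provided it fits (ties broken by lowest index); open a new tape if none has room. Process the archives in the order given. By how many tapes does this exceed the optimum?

Worst-Fit: [76,37,84] [138] [105,43] [169] [137] [124] → 6 tapes.
Total size 913 GB; any packing needs at least ⌈913/200⌉ = 5 tapes.
An optimal packing achieves that bound: [169] [138,43] [137,37] [124,76] [105,84] → 5 tapes.
Excess: 6 − 5 = 1.

1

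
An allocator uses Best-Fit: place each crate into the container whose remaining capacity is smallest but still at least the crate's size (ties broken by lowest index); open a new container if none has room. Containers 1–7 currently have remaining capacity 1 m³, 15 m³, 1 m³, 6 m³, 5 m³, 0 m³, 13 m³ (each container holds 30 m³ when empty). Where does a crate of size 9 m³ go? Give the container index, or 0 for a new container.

7

Containers with room: container 2 (15 m³), container 7 (13 m³).
Tightest fit is container 7 with 13 m³ free.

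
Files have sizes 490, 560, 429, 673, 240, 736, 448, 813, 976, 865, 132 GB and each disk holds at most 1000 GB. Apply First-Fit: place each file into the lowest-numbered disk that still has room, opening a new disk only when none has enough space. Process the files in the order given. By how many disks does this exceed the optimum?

First-Fit: [490,429] [560,240,132] [673] [736] [448] [813] [976] [865] → 8 disks.
Total size 6362 GB; any packing needs at least ⌈6362/1000⌉ = 7 disks.
An optimal packing achieves that bound: [976] [865,132] [813] [736,240] [673] [560,429] [490,448] → 7 disks.
Excess: 8 − 7 = 1.

1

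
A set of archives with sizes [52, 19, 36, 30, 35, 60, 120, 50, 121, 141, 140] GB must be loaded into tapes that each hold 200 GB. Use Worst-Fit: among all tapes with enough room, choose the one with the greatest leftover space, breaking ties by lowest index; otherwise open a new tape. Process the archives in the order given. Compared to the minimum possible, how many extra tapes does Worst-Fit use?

0

Worst-Fit: [52,19,36,30,35] [60,120] [50,121] [141] [140] → 5 tapes.
Total size 804 GB; any packing needs at least ⌈804/200⌉ = 5 tapes.
So 5 is already optimal.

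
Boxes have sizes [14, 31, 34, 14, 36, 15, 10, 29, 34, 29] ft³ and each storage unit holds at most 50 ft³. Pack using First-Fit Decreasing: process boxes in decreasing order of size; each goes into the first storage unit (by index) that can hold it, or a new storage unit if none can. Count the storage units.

6

Sorted descending: 36, 34, 34, 31, 29, 29, 15, 14, 14, 10.
storage unit 1: place 36 ft³, 14 ft³ left
storage unit 2: place 34 ft³, 16 ft³ left
storage unit 3: place 34 ft³, 16 ft³ left
storage unit 4: place 31 ft³, 19 ft³ left
storage unit 5: place 29 ft³, 21 ft³ left
storage unit 6: place 29 ft³, 21 ft³ left
storage unit 2: place 15 ft³, 1 ft³ left
storage unit 1: place 14 ft³, 0 ft³ left
storage unit 3: place 14 ft³, 2 ft³ left
storage unit 4: place 10 ft³, 9 ft³ left
Final storage units: [36,14] [34,15] [34,14] [31,10] [29] [29].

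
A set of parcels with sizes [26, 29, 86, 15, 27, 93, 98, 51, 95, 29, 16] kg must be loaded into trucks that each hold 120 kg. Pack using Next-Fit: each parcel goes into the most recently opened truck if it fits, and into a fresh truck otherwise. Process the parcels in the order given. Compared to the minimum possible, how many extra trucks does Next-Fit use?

2

Next-Fit: [26,29] [86,15] [27,93] [98] [51] [95] [29,16] → 7 trucks.
Total size 565 kg; any packing needs at least ⌈565/120⌉ = 5 trucks.
An optimal packing achieves that bound: [98,16] [95,15] [93,27] [86,29] [51,29,26] → 5 trucks.
Excess: 7 − 5 = 2.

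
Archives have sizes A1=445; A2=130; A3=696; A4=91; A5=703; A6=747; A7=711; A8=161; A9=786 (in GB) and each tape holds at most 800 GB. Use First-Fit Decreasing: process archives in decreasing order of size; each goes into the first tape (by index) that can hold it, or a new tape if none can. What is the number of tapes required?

Sorted descending: 786, 747, 711, 703, 696, 445, 161, 130, 91.
tape 1: place 786 GB, 14 GB left
tape 2: place 747 GB, 53 GB left
tape 3: place 711 GB, 89 GB left
tape 4: place 703 GB, 97 GB left
tape 5: place 696 GB, 104 GB left
tape 6: place 445 GB, 355 GB left
tape 6: place 161 GB, 194 GB left
tape 6: place 130 GB, 64 GB left
tape 4: place 91 GB, 6 GB left
Final tapes: [786] [747] [711] [703,91] [696] [445,161,130].

6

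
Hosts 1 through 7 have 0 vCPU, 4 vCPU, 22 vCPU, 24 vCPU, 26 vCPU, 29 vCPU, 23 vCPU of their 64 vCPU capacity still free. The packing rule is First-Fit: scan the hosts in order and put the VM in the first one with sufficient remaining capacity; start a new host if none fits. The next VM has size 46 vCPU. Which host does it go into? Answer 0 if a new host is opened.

0

No host has ≥ 46 vCPU free, so a new host is opened.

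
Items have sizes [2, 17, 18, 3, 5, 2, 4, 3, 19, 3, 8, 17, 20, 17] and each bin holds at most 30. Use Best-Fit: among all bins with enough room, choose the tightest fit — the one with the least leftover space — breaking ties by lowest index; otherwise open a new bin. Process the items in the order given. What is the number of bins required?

2 → bin 1 (remaining 28)
17 → bin 1 (remaining 11)
18 → bin 2 (remaining 12)
3 → bin 1 (remaining 8)
5 → bin 1 (remaining 3)
2 → bin 1 (remaining 1)
4 → bin 2 (remaining 8)
3 → bin 2 (remaining 5)
19 → bin 3 (remaining 11)
3 → bin 2 (remaining 2)
8 → bin 3 (remaining 3)
17 → bin 4 (remaining 13)
20 → bin 5 (remaining 10)
17 → bin 6 (remaining 13)

6 bins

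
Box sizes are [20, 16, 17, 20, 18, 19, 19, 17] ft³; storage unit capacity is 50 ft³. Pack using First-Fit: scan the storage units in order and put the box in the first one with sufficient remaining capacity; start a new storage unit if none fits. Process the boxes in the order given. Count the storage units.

Put 20 ft³ in storage unit 1; 30 ft³ remain.
Put 16 ft³ in storage unit 1; 14 ft³ remain.
Put 17 ft³ in storage unit 2; 33 ft³ remain.
Put 20 ft³ in storage unit 2; 13 ft³ remain.
Put 18 ft³ in storage unit 3; 32 ft³ remain.
Put 19 ft³ in storage unit 3; 13 ft³ remain.
Put 19 ft³ in storage unit 4; 31 ft³ remain.
Put 17 ft³ in storage unit 4; 14 ft³ remain.

4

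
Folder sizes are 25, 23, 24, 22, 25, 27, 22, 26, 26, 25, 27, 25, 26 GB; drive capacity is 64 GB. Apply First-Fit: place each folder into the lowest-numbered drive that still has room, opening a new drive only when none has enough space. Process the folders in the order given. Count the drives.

drive 1: place 25 GB, 39 GB left
drive 1: place 23 GB, 16 GB left
drive 2: place 24 GB, 40 GB left
drive 2: place 22 GB, 18 GB left
drive 3: place 25 GB, 39 GB left
drive 3: place 27 GB, 12 GB left
drive 4: place 22 GB, 42 GB left
drive 4: place 26 GB, 16 GB left
drive 5: place 26 GB, 38 GB left
drive 5: place 25 GB, 13 GB left
drive 6: place 27 GB, 37 GB left
drive 6: place 25 GB, 12 GB left
drive 7: place 26 GB, 38 GB left
Final drives: [25,23] [24,22] [25,27] [22,26] [26,25] [27,25] [26].

7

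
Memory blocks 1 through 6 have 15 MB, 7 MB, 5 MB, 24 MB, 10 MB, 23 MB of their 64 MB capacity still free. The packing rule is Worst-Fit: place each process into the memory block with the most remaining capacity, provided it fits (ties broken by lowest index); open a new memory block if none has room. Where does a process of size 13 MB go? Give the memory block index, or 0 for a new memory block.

Memory blocks with room: memory block 1 (15 MB), memory block 4 (24 MB), memory block 6 (23 MB).
Most room is memory block 4 with 24 MB free.

4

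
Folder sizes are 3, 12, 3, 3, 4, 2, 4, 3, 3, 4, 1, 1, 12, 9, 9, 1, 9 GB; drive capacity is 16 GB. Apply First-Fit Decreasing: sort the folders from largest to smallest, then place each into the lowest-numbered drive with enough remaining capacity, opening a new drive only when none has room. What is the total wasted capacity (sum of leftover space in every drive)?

13

Sorted descending: 12, 12, 9, 9, 9, 4, 4, 4, 3, 3, 3, 3, 3, 2, 1, 1, 1.
12 GB → drive 1 (remaining 4 GB)
12 GB → drive 2 (remaining 4 GB)
9 GB → drive 3 (remaining 7 GB)
9 GB → drive 4 (remaining 7 GB)
9 GB → drive 5 (remaining 7 GB)
4 GB → drive 1 (remaining 0 GB)
4 GB → drive 2 (remaining 0 GB)
4 GB → drive 3 (remaining 3 GB)
3 GB → drive 3 (remaining 0 GB)
3 GB → drive 4 (remaining 4 GB)
3 GB → drive 4 (remaining 1 GB)
3 GB → drive 5 (remaining 4 GB)
3 GB → drive 5 (remaining 1 GB)
2 GB → drive 6 (remaining 14 GB)
1 GB → drive 4 (remaining 0 GB)
1 GB → drive 5 (remaining 0 GB)
1 GB → drive 6 (remaining 13 GB)
6 drives × 16 GB = 96 GB; used 83 GB; unused 13 GB.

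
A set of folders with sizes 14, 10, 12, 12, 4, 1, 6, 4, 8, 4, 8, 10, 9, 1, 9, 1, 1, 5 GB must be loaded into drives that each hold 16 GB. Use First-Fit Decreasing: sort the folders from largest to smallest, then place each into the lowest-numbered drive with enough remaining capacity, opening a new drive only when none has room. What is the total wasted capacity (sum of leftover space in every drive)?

9

Sorted descending: 14, 12, 12, 10, 10, 9, 9, 8, 8, 6, 5, 4, 4, 4, 1, 1, 1, 1.
drive 1: place 14 GB, 2 GB left
drive 2: place 12 GB, 4 GB left
drive 3: place 12 GB, 4 GB left
drive 4: place 10 GB, 6 GB left
drive 5: place 10 GB, 6 GB left
drive 6: place 9 GB, 7 GB left
drive 7: place 9 GB, 7 GB left
drive 8: place 8 GB, 8 GB left
drive 8: place 8 GB, 0 GB left
drive 4: place 6 GB, 0 GB left
drive 5: place 5 GB, 1 GB left
drive 2: place 4 GB, 0 GB left
drive 3: place 4 GB, 0 GB left
drive 6: place 4 GB, 3 GB left
drive 1: place 1 GB, 1 GB left
drive 1: place 1 GB, 0 GB left
drive 5: place 1 GB, 0 GB left
drive 6: place 1 GB, 2 GB left
8 drives × 16 GB = 128 GB; used 119 GB; unused 9 GB.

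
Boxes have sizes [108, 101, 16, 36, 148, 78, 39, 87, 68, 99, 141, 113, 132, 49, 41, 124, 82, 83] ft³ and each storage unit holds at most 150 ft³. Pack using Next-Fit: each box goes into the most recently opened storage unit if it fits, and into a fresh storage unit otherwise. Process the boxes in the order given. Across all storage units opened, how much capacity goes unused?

Put 108 ft³ in storage unit 1; 42 ft³ remain.
Put 101 ft³ in storage unit 2; 49 ft³ remain.
Put 16 ft³ in storage unit 2; 33 ft³ remain.
Put 36 ft³ in storage unit 3; 114 ft³ remain.
Put 148 ft³ in storage unit 4; 2 ft³ remain.
Put 78 ft³ in storage unit 5; 72 ft³ remain.
Put 39 ft³ in storage unit 5; 33 ft³ remain.
Put 87 ft³ in storage unit 6; 63 ft³ remain.
Put 68 ft³ in storage unit 7; 82 ft³ remain.
Put 99 ft³ in storage unit 8; 51 ft³ remain.
Put 141 ft³ in storage unit 9; 9 ft³ remain.
Put 113 ft³ in storage unit 10; 37 ft³ remain.
Put 132 ft³ in storage unit 11; 18 ft³ remain.
Put 49 ft³ in storage unit 12; 101 ft³ remain.
Put 41 ft³ in storage unit 12; 60 ft³ remain.
Put 124 ft³ in storage unit 13; 26 ft³ remain.
Put 82 ft³ in storage unit 14; 68 ft³ remain.
Put 83 ft³ in storage unit 15; 67 ft³ remain.
15 storage units × 150 ft³ = 2250 ft³; used 1545 ft³; unused 705 ft³.

705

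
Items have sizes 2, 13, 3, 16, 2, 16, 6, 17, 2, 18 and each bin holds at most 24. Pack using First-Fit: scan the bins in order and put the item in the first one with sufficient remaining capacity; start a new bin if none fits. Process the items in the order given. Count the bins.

bin 1: place 2, 22 left
bin 1: place 13, 9 left
bin 1: place 3, 6 left
bin 2: place 16, 8 left
bin 1: place 2, 4 left
bin 3: place 16, 8 left
bin 2: place 6, 2 left
bin 4: place 17, 7 left
bin 1: place 2, 2 left
bin 5: place 18, 6 left
Final bins: [2,13,3,2,2] [16,6] [16] [17] [18].

5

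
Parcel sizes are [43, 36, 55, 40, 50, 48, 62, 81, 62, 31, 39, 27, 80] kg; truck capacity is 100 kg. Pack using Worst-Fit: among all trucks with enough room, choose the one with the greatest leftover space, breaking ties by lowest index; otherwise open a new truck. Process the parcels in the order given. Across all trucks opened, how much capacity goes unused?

truck 1: place 43 kg, 57 kg left
truck 1: place 36 kg, 21 kg left
truck 2: place 55 kg, 45 kg left
truck 2: place 40 kg, 5 kg left
truck 3: place 50 kg, 50 kg left
truck 3: place 48 kg, 2 kg left
truck 4: place 62 kg, 38 kg left
truck 5: place 81 kg, 19 kg left
truck 6: place 62 kg, 38 kg left
truck 4: place 31 kg, 7 kg left
truck 7: place 39 kg, 61 kg left
truck 7: place 27 kg, 34 kg left
truck 8: place 80 kg, 20 kg left
8 trucks × 100 kg = 800 kg; used 654 kg; unused 146 kg.

146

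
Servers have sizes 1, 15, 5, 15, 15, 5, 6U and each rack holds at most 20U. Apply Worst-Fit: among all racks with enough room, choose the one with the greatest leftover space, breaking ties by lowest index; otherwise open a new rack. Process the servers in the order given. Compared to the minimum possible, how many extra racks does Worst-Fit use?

Worst-Fit: [1,15] [5,15] [15,5] [6] → 4 racks.
Total size 62U; any packing needs at least ⌈62/20⌉ = 4 racks.
So 4 is already optimal.

0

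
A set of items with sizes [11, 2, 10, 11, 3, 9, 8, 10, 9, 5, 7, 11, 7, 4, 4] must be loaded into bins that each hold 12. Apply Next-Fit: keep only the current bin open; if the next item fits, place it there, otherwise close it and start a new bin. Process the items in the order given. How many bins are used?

11

11 → bin 1 (remaining 1)
2 → bin 2 (remaining 10)
10 → bin 2 (remaining 0)
11 → bin 3 (remaining 1)
3 → bin 4 (remaining 9)
9 → bin 4 (remaining 0)
8 → bin 5 (remaining 4)
10 → bin 6 (remaining 2)
9 → bin 7 (remaining 3)
5 → bin 8 (remaining 7)
7 → bin 8 (remaining 0)
11 → bin 9 (remaining 1)
7 → bin 10 (remaining 5)
4 → bin 10 (remaining 1)
4 → bin 11 (remaining 8)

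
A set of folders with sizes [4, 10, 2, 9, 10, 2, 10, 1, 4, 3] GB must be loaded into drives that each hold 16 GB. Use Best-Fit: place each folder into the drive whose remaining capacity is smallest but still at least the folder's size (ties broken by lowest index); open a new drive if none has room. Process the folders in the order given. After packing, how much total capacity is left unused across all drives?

9

drive 1: place 4 GB, 12 GB left
drive 1: place 10 GB, 2 GB left
drive 1: place 2 GB, 0 GB left
drive 2: place 9 GB, 7 GB left
drive 3: place 10 GB, 6 GB left
drive 3: place 2 GB, 4 GB left
drive 4: place 10 GB, 6 GB left
drive 3: place 1 GB, 3 GB left
drive 4: place 4 GB, 2 GB left
drive 3: place 3 GB, 0 GB left
4 drives × 16 GB = 64 GB; used 55 GB; unused 9 GB.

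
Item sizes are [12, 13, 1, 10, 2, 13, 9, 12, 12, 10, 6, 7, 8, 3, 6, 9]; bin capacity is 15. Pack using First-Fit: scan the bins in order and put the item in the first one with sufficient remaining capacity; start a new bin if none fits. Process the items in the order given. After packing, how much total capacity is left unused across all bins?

12 → bin 1 (remaining 3)
13 → bin 2 (remaining 2)
1 → bin 1 (remaining 2)
10 → bin 3 (remaining 5)
2 → bin 1 (remaining 0)
13 → bin 4 (remaining 2)
9 → bin 5 (remaining 6)
12 → bin 6 (remaining 3)
12 → bin 7 (remaining 3)
10 → bin 8 (remaining 5)
6 → bin 5 (remaining 0)
7 → bin 9 (remaining 8)
8 → bin 9 (remaining 0)
3 → bin 3 (remaining 2)
6 → bin 10 (remaining 9)
9 → bin 10 (remaining 0)
10 bins × 15 = 150; used 133; unused 17.

17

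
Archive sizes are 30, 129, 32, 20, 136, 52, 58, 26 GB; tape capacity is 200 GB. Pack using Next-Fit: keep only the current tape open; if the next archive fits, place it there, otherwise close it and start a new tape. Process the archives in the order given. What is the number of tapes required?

3

Put 30 GB in tape 1; 170 GB remain.
Put 129 GB in tape 1; 41 GB remain.
Put 32 GB in tape 1; 9 GB remain.
Put 20 GB in tape 2; 180 GB remain.
Put 136 GB in tape 2; 44 GB remain.
Put 52 GB in tape 3; 148 GB remain.
Put 58 GB in tape 3; 90 GB remain.
Put 26 GB in tape 3; 64 GB remain.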